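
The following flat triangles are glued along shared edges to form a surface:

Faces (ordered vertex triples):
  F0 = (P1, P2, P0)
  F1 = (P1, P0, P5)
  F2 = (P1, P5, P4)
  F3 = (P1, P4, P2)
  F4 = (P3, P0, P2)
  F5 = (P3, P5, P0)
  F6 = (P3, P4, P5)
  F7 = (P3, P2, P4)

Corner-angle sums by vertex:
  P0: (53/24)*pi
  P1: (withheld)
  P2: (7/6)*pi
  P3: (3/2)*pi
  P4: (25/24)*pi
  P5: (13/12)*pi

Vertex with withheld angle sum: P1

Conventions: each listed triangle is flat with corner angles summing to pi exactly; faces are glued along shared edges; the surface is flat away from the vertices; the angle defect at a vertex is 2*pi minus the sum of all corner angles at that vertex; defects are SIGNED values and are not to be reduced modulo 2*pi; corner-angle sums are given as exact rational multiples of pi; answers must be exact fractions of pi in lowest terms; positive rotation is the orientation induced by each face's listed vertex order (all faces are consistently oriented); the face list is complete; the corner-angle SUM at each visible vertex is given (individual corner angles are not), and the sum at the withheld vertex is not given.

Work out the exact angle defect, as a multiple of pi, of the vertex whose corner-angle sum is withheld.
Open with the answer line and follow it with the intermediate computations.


Answer: defect(P1) = pi

V = 6, E = 12, F = 8; chi = V - E + F = 2
Gauss-Bonnet: total defect = 2*pi*chi = 4*pi; visible defects sum to 3*pi


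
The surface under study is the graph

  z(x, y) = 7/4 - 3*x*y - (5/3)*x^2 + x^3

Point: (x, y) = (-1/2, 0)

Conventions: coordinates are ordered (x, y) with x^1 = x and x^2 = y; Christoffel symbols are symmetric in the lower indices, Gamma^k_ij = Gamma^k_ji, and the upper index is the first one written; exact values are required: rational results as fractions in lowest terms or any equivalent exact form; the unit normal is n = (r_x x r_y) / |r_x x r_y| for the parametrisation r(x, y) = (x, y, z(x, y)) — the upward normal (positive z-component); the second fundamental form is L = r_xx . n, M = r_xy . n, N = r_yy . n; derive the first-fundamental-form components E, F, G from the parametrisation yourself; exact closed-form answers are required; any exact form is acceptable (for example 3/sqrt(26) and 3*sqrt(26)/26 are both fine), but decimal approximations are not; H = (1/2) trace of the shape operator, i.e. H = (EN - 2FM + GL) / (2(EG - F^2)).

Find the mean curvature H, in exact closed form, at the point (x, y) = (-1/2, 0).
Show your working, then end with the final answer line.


z_x = 29/12, z_y = 3/2, z_xx = -19/3, z_xy = -3, z_yy = 0
E = 985/144, F = 29/8, G = 13/4; answer radicand W^2 = 1309/144
unnormalised second-form numerators: l = -19/3, m = -3, n = 0; L = l/sqrt(1309/144), and similarly M = m/sqrt(W^2), N = n/sqrt(W^2)
H = (E*n - 2*F*m + G*l) / (2*(EG - F^2)*sqrt(W^2)); E*n - 2*F*m + G*l = 7/6, EG - F^2 = 1309/144, so H = (12/187)/sqrt(1309/144)

Answer: H = 144*sqrt(1309)/244783


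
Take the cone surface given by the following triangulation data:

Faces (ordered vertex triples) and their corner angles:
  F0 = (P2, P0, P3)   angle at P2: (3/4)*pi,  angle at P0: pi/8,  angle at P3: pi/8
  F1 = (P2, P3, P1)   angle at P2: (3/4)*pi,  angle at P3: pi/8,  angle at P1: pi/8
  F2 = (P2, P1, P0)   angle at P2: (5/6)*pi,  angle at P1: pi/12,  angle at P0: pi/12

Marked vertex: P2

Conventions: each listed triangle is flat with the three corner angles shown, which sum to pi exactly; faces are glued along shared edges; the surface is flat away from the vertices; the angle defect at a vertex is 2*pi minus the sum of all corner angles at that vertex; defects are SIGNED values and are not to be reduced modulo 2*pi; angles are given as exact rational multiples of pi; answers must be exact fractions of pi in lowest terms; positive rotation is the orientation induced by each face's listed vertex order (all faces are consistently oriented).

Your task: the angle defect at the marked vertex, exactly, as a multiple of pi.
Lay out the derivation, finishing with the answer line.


Sum of corner angles at P2: (7/3)*pi
defect = 2*pi - (7/3)*pi

Answer: defect(P2) = -pi/3


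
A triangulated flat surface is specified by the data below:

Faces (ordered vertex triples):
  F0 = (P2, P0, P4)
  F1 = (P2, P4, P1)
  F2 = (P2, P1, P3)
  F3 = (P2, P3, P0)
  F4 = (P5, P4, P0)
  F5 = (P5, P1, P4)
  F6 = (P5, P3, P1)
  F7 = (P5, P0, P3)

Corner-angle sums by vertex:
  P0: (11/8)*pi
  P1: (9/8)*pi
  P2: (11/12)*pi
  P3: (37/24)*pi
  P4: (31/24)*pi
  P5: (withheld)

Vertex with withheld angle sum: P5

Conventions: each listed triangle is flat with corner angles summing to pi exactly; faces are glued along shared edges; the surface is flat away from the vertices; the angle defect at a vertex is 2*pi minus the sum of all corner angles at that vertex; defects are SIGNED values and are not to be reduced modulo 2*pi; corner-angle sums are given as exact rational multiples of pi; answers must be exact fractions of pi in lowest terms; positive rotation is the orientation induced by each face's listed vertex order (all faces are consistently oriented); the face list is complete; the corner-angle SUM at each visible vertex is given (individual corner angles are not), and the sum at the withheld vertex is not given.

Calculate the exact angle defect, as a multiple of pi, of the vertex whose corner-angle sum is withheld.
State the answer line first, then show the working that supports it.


Answer: defect(P5) = pi/4

V = 6, E = 12, F = 8; chi = V - E + F = 2
Gauss-Bonnet: total defect = 2*pi*chi = 4*pi; visible defects sum to (15/4)*pi


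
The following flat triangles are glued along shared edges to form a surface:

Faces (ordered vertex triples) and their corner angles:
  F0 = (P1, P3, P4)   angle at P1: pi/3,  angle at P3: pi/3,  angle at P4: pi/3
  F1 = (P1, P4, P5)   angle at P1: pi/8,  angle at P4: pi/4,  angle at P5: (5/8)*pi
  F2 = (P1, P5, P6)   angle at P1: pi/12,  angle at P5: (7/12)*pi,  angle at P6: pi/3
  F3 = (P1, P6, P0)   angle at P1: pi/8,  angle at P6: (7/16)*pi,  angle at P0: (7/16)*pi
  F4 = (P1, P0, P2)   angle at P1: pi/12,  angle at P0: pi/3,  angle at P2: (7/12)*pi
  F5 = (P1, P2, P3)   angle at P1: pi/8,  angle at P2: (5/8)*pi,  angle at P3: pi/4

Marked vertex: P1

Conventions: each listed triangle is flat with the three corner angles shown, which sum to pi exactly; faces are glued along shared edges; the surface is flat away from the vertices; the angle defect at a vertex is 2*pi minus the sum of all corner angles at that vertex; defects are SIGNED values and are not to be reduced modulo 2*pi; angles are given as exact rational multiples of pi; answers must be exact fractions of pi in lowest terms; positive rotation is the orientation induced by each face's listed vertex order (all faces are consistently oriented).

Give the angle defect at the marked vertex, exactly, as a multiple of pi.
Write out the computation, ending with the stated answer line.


Sum of corner angles at P1: (7/8)*pi
defect = 2*pi - (7/8)*pi

Answer: defect(P1) = (9/8)*pi


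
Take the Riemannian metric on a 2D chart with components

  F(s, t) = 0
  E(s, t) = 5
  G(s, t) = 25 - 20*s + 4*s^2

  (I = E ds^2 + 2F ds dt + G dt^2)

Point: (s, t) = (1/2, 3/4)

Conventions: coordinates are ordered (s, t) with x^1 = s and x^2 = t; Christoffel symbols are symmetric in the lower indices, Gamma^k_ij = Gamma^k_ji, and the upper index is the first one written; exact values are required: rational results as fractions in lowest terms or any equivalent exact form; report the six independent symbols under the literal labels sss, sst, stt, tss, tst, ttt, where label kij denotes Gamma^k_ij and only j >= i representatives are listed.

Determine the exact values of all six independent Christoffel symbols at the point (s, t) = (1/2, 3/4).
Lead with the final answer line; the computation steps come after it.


Answer: Gamma_sss = 0, Gamma_sst = 0, Gamma_stt = 8/5, Gamma_tss = 0, Gamma_tst = -1/2, Gamma_ttt = 0

E = 5, F = 0, G = 16 at the point
E_s = 0, E_t = 0, F_s = 0, F_t = 0, G_s = -16, G_t = 0
EG - F^2 = 80;  g^inv = (1/80) * [[16, 0], [0, 5]]
first-kind symbols [ij,l] = (1/2)(d_i g_jl + d_j g_il - d_l g_ij): [ss,s] = E_s/2 = 0, [ss,t] = F_s - E_t/2 = 0, [st,s] = E_t/2 = 0, [st,t] = G_s/2 = -8, [tt,s] = F_t - G_s/2 = 8, [tt,t] = G_t/2 = 0
Gamma^s_ij = (G*[ij,s] - F*[ij,t])/(EG - F^2), Gamma^t_ij = (E*[ij,t] - F*[ij,s])/(EG - F^2)


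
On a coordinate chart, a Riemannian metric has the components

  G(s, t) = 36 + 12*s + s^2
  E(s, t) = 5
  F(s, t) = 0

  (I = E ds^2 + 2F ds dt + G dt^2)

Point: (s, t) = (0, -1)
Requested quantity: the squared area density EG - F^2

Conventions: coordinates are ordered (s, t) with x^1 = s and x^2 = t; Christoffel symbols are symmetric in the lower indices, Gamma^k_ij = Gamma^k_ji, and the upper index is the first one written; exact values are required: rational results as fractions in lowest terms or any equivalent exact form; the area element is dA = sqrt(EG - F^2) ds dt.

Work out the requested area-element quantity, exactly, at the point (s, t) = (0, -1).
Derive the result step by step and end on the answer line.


E = 5, F = 0, G = 36; EG - F^2 = 180

Answer: EG - F^2 = 180


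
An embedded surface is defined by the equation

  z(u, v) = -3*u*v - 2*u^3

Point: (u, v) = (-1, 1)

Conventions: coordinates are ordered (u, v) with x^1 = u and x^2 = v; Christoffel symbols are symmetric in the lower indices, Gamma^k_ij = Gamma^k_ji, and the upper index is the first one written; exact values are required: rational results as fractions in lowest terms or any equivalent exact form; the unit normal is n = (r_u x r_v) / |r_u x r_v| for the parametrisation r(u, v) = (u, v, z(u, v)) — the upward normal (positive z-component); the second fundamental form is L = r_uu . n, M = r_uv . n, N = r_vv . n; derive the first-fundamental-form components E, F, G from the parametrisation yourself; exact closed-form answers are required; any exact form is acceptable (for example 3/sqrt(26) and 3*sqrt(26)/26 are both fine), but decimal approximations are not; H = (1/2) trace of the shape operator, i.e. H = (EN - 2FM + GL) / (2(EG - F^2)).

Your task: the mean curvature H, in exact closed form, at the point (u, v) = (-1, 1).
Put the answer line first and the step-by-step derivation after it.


Answer: H = -3*sqrt(91)/1183

z_u = -9, z_v = 3, z_uu = 12, z_uv = -3, z_vv = 0
E = 82, F = -27, G = 10; answer radicand W^2 = 91
unnormalised second-form numerators: l = 12, m = -3, n = 0; L = l/sqrt(91), and similarly M = m/sqrt(W^2), N = n/sqrt(W^2)
H = (E*n - 2*F*m + G*l) / (2*(EG - F^2)*sqrt(W^2)); E*n - 2*F*m + G*l = -42, EG - F^2 = 91, so H = (-3/13)/sqrt(91)


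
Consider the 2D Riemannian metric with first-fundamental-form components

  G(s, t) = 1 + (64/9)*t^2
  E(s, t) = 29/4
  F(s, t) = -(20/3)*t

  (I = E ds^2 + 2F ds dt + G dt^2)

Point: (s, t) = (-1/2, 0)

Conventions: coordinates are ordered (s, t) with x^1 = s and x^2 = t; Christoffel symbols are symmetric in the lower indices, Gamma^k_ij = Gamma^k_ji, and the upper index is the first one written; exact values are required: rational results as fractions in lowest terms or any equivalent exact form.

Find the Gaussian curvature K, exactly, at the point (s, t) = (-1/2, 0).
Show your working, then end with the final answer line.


E = 29/4, F = 0, G = 1, EG - F^2 = 29/4 at the point
E_s = 0, E_t = 0, F_s = 0, F_t = -20/3, G_s = 0, G_t = 0
E_tt = 0, F_st = 0, G_ss = 0
Apply the Brioschi formula K = (det M1 - det M2)/(EG - F^2)^2 over the derivative matrices of E, F, G.
M1 = [[-E_tt/2 + F_st - G_ss/2, E_s/2, F_s - E_t/2], [F_t - G_s/2, E, F], [G_t/2, F, G]] = [[0, 0, 0], [-20/3, 29/4, 0], [0, 0, 1]]; det M1 = 0
M2 = [[0, E_t/2, G_s/2], [E_t/2, E, F], [G_s/2, F, G]] = [[0, 0, 0], [0, 29/4, 0], [0, 0, 1]]; det M2 = 0
det M1 - det M2 = 0; K = 0 / (29/4)^2 = 0

Answer: K = 0


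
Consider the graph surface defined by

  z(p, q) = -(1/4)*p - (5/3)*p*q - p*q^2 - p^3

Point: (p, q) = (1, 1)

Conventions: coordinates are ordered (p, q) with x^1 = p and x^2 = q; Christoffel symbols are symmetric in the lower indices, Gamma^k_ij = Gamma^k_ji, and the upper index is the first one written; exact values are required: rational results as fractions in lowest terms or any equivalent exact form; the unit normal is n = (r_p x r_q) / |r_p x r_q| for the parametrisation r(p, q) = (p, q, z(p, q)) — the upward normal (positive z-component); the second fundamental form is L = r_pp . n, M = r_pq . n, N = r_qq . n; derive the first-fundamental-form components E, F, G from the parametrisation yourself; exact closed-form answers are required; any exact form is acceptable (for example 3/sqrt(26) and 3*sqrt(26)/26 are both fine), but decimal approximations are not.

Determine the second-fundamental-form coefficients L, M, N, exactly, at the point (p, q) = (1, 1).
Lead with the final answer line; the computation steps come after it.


Answer: L = -72*sqrt(7121)/7121, M = -44*sqrt(7121)/7121, N = -24*sqrt(7121)/7121

z_p = -71/12, z_q = -11/3, z_pp = -6, z_pq = -11/3, z_qq = -2
E = 5185/144, F = 781/36, G = 130/9; answer radicand W^2 = 7121/144
unnormalised second-form numerators: l = -6, m = -11/3, n = -2; L = l/sqrt(7121/144), and similarly M = m/sqrt(W^2), N = n/sqrt(W^2)


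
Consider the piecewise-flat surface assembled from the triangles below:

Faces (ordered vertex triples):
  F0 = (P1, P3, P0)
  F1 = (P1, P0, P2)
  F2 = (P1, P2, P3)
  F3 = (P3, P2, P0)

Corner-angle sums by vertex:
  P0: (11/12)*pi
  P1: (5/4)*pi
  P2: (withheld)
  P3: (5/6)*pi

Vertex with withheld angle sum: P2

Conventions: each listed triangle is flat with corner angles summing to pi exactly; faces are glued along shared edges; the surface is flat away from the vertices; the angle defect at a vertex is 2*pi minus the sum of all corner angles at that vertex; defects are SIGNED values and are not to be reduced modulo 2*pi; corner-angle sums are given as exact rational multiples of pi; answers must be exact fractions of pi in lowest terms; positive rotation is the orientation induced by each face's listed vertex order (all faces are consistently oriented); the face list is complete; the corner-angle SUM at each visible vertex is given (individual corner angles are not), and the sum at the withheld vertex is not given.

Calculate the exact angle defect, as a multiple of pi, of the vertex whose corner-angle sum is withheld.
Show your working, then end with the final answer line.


V = 4, E = 6, F = 4; chi = V - E + F = 2
Gauss-Bonnet: total defect = 2*pi*chi = 4*pi; visible defects sum to 3*pi

Answer: defect(P2) = pi


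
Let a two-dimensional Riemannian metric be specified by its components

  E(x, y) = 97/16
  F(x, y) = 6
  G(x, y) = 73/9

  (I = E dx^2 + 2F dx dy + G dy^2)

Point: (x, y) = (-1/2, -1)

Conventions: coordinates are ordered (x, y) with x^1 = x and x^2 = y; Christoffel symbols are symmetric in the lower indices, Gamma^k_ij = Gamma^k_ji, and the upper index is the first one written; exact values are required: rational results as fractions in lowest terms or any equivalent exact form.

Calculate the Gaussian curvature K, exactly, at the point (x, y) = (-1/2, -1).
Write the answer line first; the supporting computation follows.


Answer: K = 0

E = 97/16, F = 6, G = 73/9, EG - F^2 = 1897/144 at the point
E_x = 0, E_y = 0, F_x = 0, F_y = 0, G_x = 0, G_y = 0
E_yy = 0, F_xy = 0, G_xx = 0
Using the Brioschi determinant formula for K from the metric derivatives:
M1 = [[-E_yy/2 + F_xy - G_xx/2, E_x/2, F_x - E_y/2], [F_y - G_x/2, E, F], [G_y/2, F, G]] = [[0, 0, 0], [0, 97/16, 6], [0, 6, 73/9]]; det M1 = 0
M2 = [[0, E_y/2, G_x/2], [E_y/2, E, F], [G_x/2, F, G]] = [[0, 0, 0], [0, 97/16, 6], [0, 6, 73/9]]; det M2 = 0
det M1 - det M2 = 0; K = 0 / (1897/144)^2 = 0


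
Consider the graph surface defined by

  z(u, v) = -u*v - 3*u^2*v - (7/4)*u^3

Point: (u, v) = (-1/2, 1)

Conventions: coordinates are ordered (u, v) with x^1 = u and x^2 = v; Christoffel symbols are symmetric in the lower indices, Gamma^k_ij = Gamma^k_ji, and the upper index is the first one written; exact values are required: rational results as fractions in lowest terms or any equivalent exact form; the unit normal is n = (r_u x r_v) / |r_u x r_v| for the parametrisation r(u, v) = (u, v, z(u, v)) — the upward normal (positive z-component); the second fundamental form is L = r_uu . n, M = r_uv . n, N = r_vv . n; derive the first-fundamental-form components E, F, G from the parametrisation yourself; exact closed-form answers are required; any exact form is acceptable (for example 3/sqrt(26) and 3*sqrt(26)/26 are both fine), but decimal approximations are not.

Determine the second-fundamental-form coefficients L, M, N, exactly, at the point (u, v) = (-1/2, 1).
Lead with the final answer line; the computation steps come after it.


Answer: L = -4*sqrt(393)/131, M = 32*sqrt(393)/393, N = 0

z_u = 11/16, z_v = -1/4, z_uu = -3/4, z_uv = 2, z_vv = 0
E = 377/256, F = -11/64, G = 17/16; answer radicand W^2 = 393/256
unnormalised second-form numerators: l = -3/4, m = 2, n = 0; L = l/sqrt(393/256), and similarly M = m/sqrt(W^2), N = n/sqrt(W^2)


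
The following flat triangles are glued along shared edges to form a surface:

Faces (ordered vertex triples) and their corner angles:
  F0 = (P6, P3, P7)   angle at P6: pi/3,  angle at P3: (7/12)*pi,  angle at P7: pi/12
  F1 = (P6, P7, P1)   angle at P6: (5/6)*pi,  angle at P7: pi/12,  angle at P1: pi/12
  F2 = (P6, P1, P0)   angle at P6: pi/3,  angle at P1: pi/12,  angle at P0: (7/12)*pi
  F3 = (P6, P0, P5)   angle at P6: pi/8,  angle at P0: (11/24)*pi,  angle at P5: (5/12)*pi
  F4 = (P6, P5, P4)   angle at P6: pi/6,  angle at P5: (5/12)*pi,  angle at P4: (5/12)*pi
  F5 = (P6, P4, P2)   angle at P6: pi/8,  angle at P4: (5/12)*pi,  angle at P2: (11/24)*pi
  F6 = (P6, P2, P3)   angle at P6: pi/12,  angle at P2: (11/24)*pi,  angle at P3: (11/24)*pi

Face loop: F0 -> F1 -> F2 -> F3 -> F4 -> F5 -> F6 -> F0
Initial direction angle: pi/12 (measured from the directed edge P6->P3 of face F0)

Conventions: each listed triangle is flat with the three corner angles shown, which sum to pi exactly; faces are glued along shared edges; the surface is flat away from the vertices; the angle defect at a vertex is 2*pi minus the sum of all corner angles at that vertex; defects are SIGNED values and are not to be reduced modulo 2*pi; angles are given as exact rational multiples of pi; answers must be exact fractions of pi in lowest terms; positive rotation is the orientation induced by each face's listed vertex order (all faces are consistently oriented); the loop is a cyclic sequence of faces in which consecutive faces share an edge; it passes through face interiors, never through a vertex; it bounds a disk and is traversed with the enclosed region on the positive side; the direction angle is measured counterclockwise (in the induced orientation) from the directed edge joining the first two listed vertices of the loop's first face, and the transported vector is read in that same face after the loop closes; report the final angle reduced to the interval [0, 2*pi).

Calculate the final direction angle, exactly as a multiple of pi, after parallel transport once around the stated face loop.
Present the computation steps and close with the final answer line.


enclosed vertex P6: corner angles sum to 2*pi, defect = 2*pi - 2*pi = 0
the final direction is the initial angle plus the enclosed defects, taken mod 2*pi in the induced orientation
final angle = pi/12 + 0 = pi/12 (mod 2*pi)

Answer: final direction angle = pi/12


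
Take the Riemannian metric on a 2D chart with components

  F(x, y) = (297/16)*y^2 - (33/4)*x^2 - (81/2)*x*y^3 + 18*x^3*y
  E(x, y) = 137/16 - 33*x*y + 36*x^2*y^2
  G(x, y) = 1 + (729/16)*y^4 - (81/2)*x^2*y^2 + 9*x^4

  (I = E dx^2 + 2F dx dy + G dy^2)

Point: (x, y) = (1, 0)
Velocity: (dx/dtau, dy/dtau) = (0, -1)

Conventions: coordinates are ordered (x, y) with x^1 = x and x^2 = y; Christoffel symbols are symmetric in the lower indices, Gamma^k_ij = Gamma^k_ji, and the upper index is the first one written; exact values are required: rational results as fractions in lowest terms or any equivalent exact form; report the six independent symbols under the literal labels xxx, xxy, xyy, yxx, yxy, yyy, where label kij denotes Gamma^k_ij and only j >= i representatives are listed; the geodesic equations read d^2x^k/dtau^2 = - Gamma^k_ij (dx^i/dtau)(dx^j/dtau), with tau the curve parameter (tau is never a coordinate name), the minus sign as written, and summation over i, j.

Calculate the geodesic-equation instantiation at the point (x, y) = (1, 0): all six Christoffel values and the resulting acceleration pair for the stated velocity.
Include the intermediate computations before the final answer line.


E = 137/16, F = -33/4, G = 10 at the point
E_x = 0, E_y = -33, F_x = -33/2, F_y = 18, G_x = 36, G_y = 0
EG - F^2 = 281/16;  g^inv = (16/281) * [[10, 33/4], [33/4, 137/16]]
first-kind symbols [ij,l] = (1/2)(d_i g_jl + d_j g_il - d_l g_ij): [xx,x] = E_x/2 = 0, [xx,y] = F_x - E_y/2 = 0, [xy,x] = E_y/2 = -33/2, [xy,y] = G_x/2 = 18, [yy,x] = F_y - G_x/2 = 0, [yy,y] = G_y/2 = 0
Gamma^x_ij = (G*[ij,x] - F*[ij,y])/(EG - F^2), Gamma^y_ij = (E*[ij,y] - F*[ij,x])/(EG - F^2)
Gamma_xxx = 0, Gamma_xxy = -264/281, Gamma_xyy = 0, Gamma_yxx = 0, Gamma_yxy = 288/281, Gamma_yyy = 0
d^2x/dtau^2 = -(Gamma_xxx*(0)^2 + 2*Gamma_xxy*(0)*(-1) + Gamma_xyy*(-1)^2) = 0
d^2y/dtau^2 = -(Gamma_yxx*(0)^2 + 2*Gamma_yxy*(0)*(-1) + Gamma_yyy*(-1)^2) = 0

Answer: Gamma_xxx = 0, Gamma_xxy = -264/281, Gamma_xyy = 0, Gamma_yxx = 0, Gamma_yxy = 288/281, Gamma_yyy = 0; accelerations (d^2x/dtau^2, d^2y/dtau^2) = (0, 0)


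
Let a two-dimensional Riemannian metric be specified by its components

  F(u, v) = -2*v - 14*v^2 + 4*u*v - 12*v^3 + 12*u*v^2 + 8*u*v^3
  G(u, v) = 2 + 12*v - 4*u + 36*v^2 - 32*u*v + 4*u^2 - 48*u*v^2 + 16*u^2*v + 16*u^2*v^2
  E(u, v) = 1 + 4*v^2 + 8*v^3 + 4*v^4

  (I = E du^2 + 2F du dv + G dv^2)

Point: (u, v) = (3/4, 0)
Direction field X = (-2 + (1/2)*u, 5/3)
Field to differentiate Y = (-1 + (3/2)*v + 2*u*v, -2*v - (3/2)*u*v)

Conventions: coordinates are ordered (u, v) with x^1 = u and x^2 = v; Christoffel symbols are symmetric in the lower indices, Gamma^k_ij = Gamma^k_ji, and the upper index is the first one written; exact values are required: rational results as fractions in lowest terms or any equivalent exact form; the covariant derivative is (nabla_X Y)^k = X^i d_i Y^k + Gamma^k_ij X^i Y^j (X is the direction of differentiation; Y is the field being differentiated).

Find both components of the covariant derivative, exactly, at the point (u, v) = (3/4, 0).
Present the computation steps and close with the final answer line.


E = 1, F = 0, G = 5/4 at the point
E_u = 0, E_v = 0, F_u = 0, F_v = 1, G_u = 2, G_v = -3
EG - F^2 = 5/4;  g^inv = (4/5) * [[5/4, 0], [0, 1]]
first-kind symbols [ij,l] = (1/2)(d_i g_jl + d_j g_il - d_l g_ij): [uu,u] = E_u/2 = 0, [uu,v] = F_u - E_v/2 = 0, [uv,u] = E_v/2 = 0, [uv,v] = G_u/2 = 1, [vv,u] = F_v - G_u/2 = 0, [vv,v] = G_v/2 = -3/2
Gamma^u_ij = (G*[ij,u] - F*[ij,v])/(EG - F^2), Gamma^v_ij = (E*[ij,v] - F*[ij,u])/(EG - F^2)
Gamma_uuu = 0, Gamma_uuv = 0, Gamma_uvv = 0, Gamma_vuu = 0, Gamma_vuv = 4/5, Gamma_vvv = -6/5
X = (-13/8, 5/3), Y = (-1, 0) at the point

Answer: (nabla_X Y)^u = 5, (nabla_X Y)^v = -157/24


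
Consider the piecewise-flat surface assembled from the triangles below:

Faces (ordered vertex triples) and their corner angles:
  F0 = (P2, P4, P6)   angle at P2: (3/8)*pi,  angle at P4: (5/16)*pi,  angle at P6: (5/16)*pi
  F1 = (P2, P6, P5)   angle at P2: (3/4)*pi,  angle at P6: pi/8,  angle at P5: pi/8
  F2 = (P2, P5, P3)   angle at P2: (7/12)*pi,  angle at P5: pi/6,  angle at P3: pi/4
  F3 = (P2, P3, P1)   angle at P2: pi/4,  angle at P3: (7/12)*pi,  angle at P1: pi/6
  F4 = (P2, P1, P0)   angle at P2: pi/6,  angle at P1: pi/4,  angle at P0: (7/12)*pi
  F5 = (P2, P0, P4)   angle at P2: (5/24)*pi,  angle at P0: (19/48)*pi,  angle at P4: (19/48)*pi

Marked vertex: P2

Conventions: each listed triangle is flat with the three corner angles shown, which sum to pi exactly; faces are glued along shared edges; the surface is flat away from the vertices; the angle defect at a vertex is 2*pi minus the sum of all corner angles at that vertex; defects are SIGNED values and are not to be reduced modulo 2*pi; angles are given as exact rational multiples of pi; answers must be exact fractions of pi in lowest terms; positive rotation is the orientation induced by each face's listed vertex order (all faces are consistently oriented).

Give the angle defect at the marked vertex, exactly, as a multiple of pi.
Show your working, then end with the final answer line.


Sum of corner angles at P2: (7/3)*pi
defect = 2*pi - (7/3)*pi

Answer: defect(P2) = -pi/3


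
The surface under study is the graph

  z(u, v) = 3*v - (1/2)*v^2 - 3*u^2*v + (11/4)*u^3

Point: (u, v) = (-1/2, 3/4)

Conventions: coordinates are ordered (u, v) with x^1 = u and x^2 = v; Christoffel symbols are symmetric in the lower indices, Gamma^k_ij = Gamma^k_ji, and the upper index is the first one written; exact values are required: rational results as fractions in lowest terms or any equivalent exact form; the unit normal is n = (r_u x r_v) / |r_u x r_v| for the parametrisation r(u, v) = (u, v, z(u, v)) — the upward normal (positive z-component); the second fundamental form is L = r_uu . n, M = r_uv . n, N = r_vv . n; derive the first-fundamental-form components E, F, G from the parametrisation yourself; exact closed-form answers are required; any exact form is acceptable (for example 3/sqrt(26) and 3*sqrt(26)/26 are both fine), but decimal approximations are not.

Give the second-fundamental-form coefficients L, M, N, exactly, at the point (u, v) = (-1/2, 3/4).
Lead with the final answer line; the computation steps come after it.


Answer: L = -12*sqrt(5593)/329, M = 48*sqrt(5593)/5593, N = -16*sqrt(5593)/5593

z_u = 69/16, z_v = 3/2, z_uu = -51/4, z_uv = 3, z_vv = -1
E = 5017/256, F = 207/32, G = 13/4; answer radicand W^2 = 5593/256
unnormalised second-form numerators: l = -51/4, m = 3, n = -1; L = l/sqrt(5593/256), and similarly M = m/sqrt(W^2), N = n/sqrt(W^2)


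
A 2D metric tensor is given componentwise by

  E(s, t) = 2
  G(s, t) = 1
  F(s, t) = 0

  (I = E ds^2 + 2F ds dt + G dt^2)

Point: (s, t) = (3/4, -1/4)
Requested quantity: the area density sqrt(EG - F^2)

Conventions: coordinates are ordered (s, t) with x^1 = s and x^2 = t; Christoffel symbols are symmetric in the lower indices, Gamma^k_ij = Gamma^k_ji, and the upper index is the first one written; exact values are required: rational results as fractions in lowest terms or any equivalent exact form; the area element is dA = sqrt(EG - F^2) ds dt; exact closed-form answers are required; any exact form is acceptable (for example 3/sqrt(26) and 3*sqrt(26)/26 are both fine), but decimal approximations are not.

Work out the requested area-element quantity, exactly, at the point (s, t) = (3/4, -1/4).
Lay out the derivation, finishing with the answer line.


E = 2, F = 0, G = 1; EG - F^2 = 2

Answer: sqrt(EG - F^2) = sqrt(2)


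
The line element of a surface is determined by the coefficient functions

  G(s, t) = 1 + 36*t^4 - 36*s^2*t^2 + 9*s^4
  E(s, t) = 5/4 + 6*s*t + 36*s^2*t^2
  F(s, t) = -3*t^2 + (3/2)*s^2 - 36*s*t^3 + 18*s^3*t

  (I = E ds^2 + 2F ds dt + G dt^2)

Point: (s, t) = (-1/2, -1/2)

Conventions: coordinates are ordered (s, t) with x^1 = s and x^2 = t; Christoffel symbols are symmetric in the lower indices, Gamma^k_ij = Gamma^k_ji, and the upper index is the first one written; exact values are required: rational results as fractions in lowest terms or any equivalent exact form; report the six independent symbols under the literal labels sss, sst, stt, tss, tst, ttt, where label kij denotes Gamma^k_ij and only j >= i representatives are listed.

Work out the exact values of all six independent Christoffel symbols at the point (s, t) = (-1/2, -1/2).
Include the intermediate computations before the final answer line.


E = 5, F = -3/2, G = 25/16 at the point
E_s = -12, E_t = -12, F_s = -15/4, F_t = 57/4, G_s = 9/2, G_t = -9
EG - F^2 = 89/16;  g^inv = (16/89) * [[25/16, 3/2], [3/2, 5]]
first-kind symbols [ij,l] = (1/2)(d_i g_jl + d_j g_il - d_l g_ij): [ss,s] = E_s/2 = -6, [ss,t] = F_s - E_t/2 = 9/4, [st,s] = E_t/2 = -6, [st,t] = G_s/2 = 9/4, [tt,s] = F_t - G_s/2 = 12, [tt,t] = G_t/2 = -9/2
Gamma^s_ij = (G*[ij,s] - F*[ij,t])/(EG - F^2), Gamma^t_ij = (E*[ij,t] - F*[ij,s])/(EG - F^2)

Answer: Gamma_sss = -96/89, Gamma_sst = -96/89, Gamma_stt = 192/89, Gamma_tss = 36/89, Gamma_tst = 36/89, Gamma_ttt = -72/89


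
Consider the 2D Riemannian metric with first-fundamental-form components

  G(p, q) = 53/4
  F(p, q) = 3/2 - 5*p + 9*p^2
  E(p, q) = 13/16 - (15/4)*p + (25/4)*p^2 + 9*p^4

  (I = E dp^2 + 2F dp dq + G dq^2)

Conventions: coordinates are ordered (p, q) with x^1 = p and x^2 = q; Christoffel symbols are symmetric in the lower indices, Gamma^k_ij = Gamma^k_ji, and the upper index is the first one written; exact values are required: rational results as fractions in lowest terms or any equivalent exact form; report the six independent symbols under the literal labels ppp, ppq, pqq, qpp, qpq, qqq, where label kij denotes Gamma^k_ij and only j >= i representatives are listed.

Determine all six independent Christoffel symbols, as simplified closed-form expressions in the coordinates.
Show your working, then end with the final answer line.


E = 13/16 - (15/4)*p + (25/4)*p^2 + 9*p^4; F = 3/2 - 5*p + 9*p^2; G = 53/4
Gamma^k_ij = (1/2) g^{kl} (d_i g_jl + d_j g_il - d_l g_ij), with g^inv = (1/(EG-F^2)) [[G, -F], [-F, E]]
first partials: E_p = -15/4 + (25/2)*p + 36*p^3, E_q = 0, F_p = -5 + 18*p, F_q = 0, G_p = 0, G_q = 0
D = EG - F^2 = 545/64 - (555/16)*p + (493/16)*p^2 + 90*p^3 + (153/4)*p^4
expanded: Gamma^p_pp = (G E_p - 2F F_p + F E_q)/(2D), Gamma^p_pq = (G E_q - F G_p)/(2D), Gamma^p_qq = (2G F_q - G G_p - F G_q)/(2D), Gamma^q_pp = (2E F_p - E E_q - F E_p)/(2D), Gamma^q_pq = (E G_p - F E_q)/(2D), Gamma^q_qq = (E G_q - 2F F_q + F G_p)/(2D); substitute and cancel common factors

Answer: Gamma_ppp = (4896*p^3 + 8640*p^2 + 1972*p - 1110)/(2448*p^4 + 5760*p^3 + 1972*p^2 - 2220*p + 545), Gamma_ppq = 0, Gamma_pqq = 0, Gamma_qpp = (2880*p^4 + 1872*p^3 - 3240*p^2 + 936*p - 80)/(2448*p^4 + 5760*p^3 + 1972*p^2 - 2220*p + 545), Gamma_qpq = 0, Gamma_qqq = 0


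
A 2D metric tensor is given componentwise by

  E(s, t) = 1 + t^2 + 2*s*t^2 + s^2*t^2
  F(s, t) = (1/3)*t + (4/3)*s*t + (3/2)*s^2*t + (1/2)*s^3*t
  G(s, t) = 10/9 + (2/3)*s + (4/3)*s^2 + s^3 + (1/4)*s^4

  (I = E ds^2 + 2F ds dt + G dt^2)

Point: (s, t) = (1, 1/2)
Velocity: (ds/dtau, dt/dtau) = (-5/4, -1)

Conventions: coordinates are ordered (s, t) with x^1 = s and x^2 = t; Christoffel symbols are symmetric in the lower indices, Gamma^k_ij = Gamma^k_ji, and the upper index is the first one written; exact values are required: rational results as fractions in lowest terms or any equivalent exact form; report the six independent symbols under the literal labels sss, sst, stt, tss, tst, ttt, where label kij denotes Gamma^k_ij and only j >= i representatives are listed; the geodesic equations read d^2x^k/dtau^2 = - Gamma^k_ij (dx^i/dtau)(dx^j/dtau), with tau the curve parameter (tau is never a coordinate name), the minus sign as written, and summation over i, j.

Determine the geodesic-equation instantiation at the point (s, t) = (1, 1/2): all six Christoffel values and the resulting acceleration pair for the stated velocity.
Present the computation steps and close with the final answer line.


E = 2, F = 11/6, G = 157/36 at the point
E_s = 1, E_t = 4, F_s = 35/12, F_t = 11/3, G_s = 22/3, G_t = 0
EG - F^2 = 193/36;  g^inv = (36/193) * [[157/36, -11/6], [-11/6, 2]]
first-kind symbols [ij,l] = (1/2)(d_i g_jl + d_j g_il - d_l g_ij): [ss,s] = E_s/2 = 1/2, [ss,t] = F_s - E_t/2 = 11/12, [st,s] = E_t/2 = 2, [st,t] = G_s/2 = 11/3, [tt,s] = F_t - G_s/2 = 0, [tt,t] = G_t/2 = 0
Gamma^s_ij = (G*[ij,s] - F*[ij,t])/(EG - F^2), Gamma^t_ij = (E*[ij,t] - F*[ij,s])/(EG - F^2)
Gamma_sss = 18/193, Gamma_sst = 72/193, Gamma_stt = 0, Gamma_tss = 33/193, Gamma_tst = 132/193, Gamma_ttt = 0
d^2s/dtau^2 = -(Gamma_sss*(-5/4)^2 + 2*Gamma_sst*(-5/4)*(-1) + Gamma_stt*(-1)^2) = -1665/1544
d^2t/dtau^2 = -(Gamma_tss*(-5/4)^2 + 2*Gamma_tst*(-5/4)*(-1) + Gamma_ttt*(-1)^2) = -6105/3088

Answer: Gamma_sss = 18/193, Gamma_sst = 72/193, Gamma_stt = 0, Gamma_tss = 33/193, Gamma_tst = 132/193, Gamma_ttt = 0; accelerations (d^2s/dtau^2, d^2t/dtau^2) = (-1665/1544, -6105/3088)


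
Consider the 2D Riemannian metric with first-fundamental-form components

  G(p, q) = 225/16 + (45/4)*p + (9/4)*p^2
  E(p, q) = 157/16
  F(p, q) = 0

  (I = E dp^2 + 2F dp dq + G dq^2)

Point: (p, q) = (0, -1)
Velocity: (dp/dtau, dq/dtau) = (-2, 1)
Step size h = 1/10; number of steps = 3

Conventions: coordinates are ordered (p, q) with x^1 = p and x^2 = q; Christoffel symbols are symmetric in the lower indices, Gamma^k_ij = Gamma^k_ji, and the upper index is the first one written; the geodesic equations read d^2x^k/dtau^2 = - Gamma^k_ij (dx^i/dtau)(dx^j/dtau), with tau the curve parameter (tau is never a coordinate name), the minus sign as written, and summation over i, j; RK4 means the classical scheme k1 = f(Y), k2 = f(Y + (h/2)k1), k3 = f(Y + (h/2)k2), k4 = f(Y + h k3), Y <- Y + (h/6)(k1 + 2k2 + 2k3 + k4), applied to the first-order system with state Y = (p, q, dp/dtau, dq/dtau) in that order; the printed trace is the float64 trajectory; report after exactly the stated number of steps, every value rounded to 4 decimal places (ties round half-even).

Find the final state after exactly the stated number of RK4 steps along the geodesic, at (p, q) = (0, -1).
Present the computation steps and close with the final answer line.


f(Y) = (dp/dtau, dq/dtau, -Gamma^p_ij Y'^i Y'^j, -Gamma^q_ij Y'^i Y'^j) with the Gammas evaluated at the stage position; h = 0.100000; intermediate values shown to 6 dp
step 0: p = 0.0000, q = -1.0000, dp/dtau = -2.0000, dq/dtau = 1.0000
step 1:
  k1: at (p, q) = (0.000000, -1.000000), (dp/dtau, dq/dtau) = (-2.000000, 1.000000); Gamma_ppp = 0.000000, Gamma_ppq = 0.000000, Gamma_pqq = -0.573248, Gamma_qpp = 0.000000, Gamma_qpq = 0.400000, Gamma_qqq = 0.000000; k1 = (-2.000000, 1.000000, 0.573248, 1.600000)
  k2: at (p, q) = (-0.100000, -0.950000), (dp/dtau, dq/dtau) = (-1.971338, 1.080000); Gamma_ppp = 0.000000, Gamma_ppq = 0.000000, Gamma_pqq = -0.550318, Gamma_qpp = 0.000000, Gamma_qpq = 0.416667, Gamma_qqq = 0.000000; k2 = (-1.971338, 1.080000, 0.641891, 1.774204)
  k3: at (p, q) = (-0.098567, -0.946000), (dp/dtau, dq/dtau) = (-1.967905, 1.088710); Gamma_ppp = 0.000000, Gamma_ppq = 0.000000, Gamma_pqq = -0.550647, Gamma_qpp = 0.000000, Gamma_qpq = 0.416418, Gamma_qqq = 0.000000; k3 = (-1.967905, 1.088710, 0.652676, 1.784333)
  k4: at (p, q) = (-0.196791, -0.891129), (dp/dtau, dq/dtau) = (-1.934732, 1.178433); Gamma_ppp = 0.000000, Gamma_ppq = 0.000000, Gamma_pqq = -0.528124, Gamma_qpp = 0.000000, Gamma_qpq = 0.434177, Gamma_qqq = 0.000000; k4 = (-1.934732, 1.178433, 0.733409, 1.979805)
  Y <- Y + (h/6)(k1 + 2k2 + 2k3 + k4): p = -0.1969, q = -0.8914, dp/dtau = -1.9351, dq/dtau = 1.1783
step 2:
  k1: at (p, q) = (-0.196887, -0.891402), (dp/dtau, dq/dtau) = (-1.935070, 1.178281); Gamma_ppp = 0.000000, Gamma_ppq = 0.000000, Gamma_pqq = -0.528102, Gamma_qpp = 0.000000, Gamma_qpq = 0.434195, Gamma_qqq = 0.000000; k1 = (-1.935070, 1.178281, 0.733189, 1.979978)
  k2: at (p, q) = (-0.293640, -0.832488), (dp/dtau, dq/dtau) = (-1.898411, 1.277280); Gamma_ppp = 0.000000, Gamma_ppq = 0.000000, Gamma_pqq = -0.505917, Gamma_qpp = 0.000000, Gamma_qpq = 0.453235, Gamma_qqq = 0.000000; k2 = (-1.898411, 1.277280, 0.825375, 2.198012)
  k3: at (p, q) = (-0.291808, -0.827538), (dp/dtau, dq/dtau) = (-1.893801, 1.288182); Gamma_ppp = 0.000000, Gamma_ppq = 0.000000, Gamma_pqq = -0.506337, Gamma_qpp = 0.000000, Gamma_qpq = 0.452859, Gamma_qqq = 0.000000; k3 = (-1.893801, 1.288182, 0.840222, 2.209554)
  k4: at (p, q) = (-0.386267, -0.762584), (dp/dtau, dq/dtau) = (-1.851048, 1.399237); Gamma_ppp = 0.000000, Gamma_ppq = 0.000000, Gamma_pqq = -0.484678, Gamma_qpp = 0.000000, Gamma_qpq = 0.473097, Gamma_qqq = 0.000000; k4 = (-1.851048, 1.399237, 0.948933, 2.450692)
  Y <- Y + (h/6)(k1 + 2k2 + 2k3 + k4): p = -0.3864, q = -0.7629, dp/dtau = -1.8515, dq/dtau = 1.3990
step 3:
  k1: at (p, q) = (-0.386396, -0.762928), (dp/dtau, dq/dtau) = (-1.851515, 1.399045); Gamma_ppp = 0.000000, Gamma_ppq = 0.000000, Gamma_pqq = -0.484648, Gamma_qpp = 0.000000, Gamma_qpq = 0.473126, Gamma_qqq = 0.000000; k1 = (-1.851515, 1.399045, 0.948614, 2.451123)
  k2: at (p, q) = (-0.478972, -0.692976), (dp/dtau, dq/dtau) = (-1.804084, 1.521601); Gamma_ppp = 0.000000, Gamma_ppq = 0.000000, Gamma_pqq = -0.463420, Gamma_qpp = 0.000000, Gamma_qpq = 0.494798, Gamma_qqq = 0.000000; k2 = (-1.804084, 1.521601, 1.072943, 2.716534)
  k3: at (p, q) = (-0.476600, -0.686848), (dp/dtau, dq/dtau) = (-1.797868, 1.534871); Gamma_ppp = 0.000000, Gamma_ppq = 0.000000, Gamma_pqq = -0.463964, Gamma_qpp = 0.000000, Gamma_qpq = 0.494218, Gamma_qqq = 0.000000; k3 = (-1.797868, 1.534871, 1.093021, 2.727583)
  k4: at (p, q) = (-0.566183, -0.609441), (dp/dtau, dq/dtau) = (-1.742213, 1.671803); Gamma_ppp = 0.000000, Gamma_ppq = 0.000000, Gamma_pqq = -0.443423, Gamma_qpp = 0.000000, Gamma_qpq = 0.517112, Gamma_qqq = 0.000000; k4 = (-1.742213, 1.671803, 1.239334, 3.012318)
  Y <- Y + (h/6)(k1 + 2k2 + 2k3 + k4): p = -0.5664, q = -0.6099, dp/dtau = -1.7429, dq/dtau = 1.6716

Answer: p = -0.5664, q = -0.6099, dp/dtau = -1.7429, dq/dtau = 1.6716


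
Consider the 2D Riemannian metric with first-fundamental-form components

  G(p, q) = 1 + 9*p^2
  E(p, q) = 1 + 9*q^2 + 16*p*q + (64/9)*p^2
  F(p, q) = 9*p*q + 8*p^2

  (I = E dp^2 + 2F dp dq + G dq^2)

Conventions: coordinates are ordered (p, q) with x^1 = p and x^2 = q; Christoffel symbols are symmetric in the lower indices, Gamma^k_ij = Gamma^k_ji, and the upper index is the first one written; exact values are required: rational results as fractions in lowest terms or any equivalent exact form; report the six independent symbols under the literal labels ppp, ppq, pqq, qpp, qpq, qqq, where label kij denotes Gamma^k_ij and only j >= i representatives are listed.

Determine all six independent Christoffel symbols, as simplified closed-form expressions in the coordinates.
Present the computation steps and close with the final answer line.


E = 1 + 9*q^2 + 16*p*q + (64/9)*p^2; F = 9*p*q + 8*p^2; G = 1 + 9*p^2
Gamma^k_ij = (1/2) g^{kl} (d_i g_jl + d_j g_il - d_l g_ij), with g^inv = (1/(EG-F^2)) [[G, -F], [-F, E]]
first partials: E_p = 16*q + (128/9)*p, E_q = 18*q + 16*p, F_p = 9*q + 16*p, F_q = 9*p, G_p = 18*p, G_q = 0
D = EG - F^2 = 1 + 9*q^2 + 16*p*q + (145/9)*p^2
expanded: Gamma^p_pp = (G E_p - 2F F_p + F E_q)/(2D), Gamma^p_pq = (G E_q - F G_p)/(2D), Gamma^p_qq = (2G F_q - G G_p - F G_q)/(2D), Gamma^q_pp = (2E F_p - E E_q - F E_p)/(2D), Gamma^q_pq = (E G_p - F E_q)/(2D), Gamma^q_qq = (E G_q - 2F F_q + F G_p)/(2D); substitute and cancel common factors

Answer: Gamma_ppp = (64*p + 72*q)/(145*p^2 + 144*p*q + 81*q^2 + 9), Gamma_ppq = (72*p + 81*q)/(145*p^2 + 144*p*q + 81*q^2 + 9), Gamma_pqq = 0, Gamma_qpp = 72*p/(145*p^2 + 144*p*q + 81*q^2 + 9), Gamma_qpq = 81*p/(145*p^2 + 144*p*q + 81*q^2 + 9), Gamma_qqq = 0


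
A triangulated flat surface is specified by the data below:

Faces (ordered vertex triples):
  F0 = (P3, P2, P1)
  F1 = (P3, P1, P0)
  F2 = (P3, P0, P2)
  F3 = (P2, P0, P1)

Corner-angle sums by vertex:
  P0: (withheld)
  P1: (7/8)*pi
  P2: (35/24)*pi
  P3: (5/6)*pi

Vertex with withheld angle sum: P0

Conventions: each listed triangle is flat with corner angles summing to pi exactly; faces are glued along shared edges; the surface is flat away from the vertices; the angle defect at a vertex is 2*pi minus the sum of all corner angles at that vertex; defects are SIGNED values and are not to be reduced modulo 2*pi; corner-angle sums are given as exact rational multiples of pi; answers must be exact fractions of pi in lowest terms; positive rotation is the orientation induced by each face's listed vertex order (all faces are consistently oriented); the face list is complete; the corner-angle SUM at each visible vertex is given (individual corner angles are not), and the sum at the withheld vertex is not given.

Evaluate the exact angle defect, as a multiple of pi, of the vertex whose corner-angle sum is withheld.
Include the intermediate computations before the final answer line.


V = 4, E = 6, F = 4; chi = V - E + F = 2
Gauss-Bonnet: total defect = 2*pi*chi = 4*pi; visible defects sum to (17/6)*pi

Answer: defect(P0) = (7/6)*pi
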